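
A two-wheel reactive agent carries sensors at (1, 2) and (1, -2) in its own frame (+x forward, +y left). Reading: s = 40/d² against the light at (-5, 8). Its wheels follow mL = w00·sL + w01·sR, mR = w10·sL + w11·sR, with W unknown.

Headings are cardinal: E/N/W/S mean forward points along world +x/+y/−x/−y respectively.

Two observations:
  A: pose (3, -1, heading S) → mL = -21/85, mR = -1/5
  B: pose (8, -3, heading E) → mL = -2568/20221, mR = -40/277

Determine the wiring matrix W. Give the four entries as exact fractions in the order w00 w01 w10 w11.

obs A: pose=(3,-1,S) → sL=1/5, sR=5/17, mL=-21/85, mR=-1/5
obs B: pose=(8,-3,E) → sL=40/277, sR=8/73, mL=-2568/20221, mR=-40/277
sensor matrix S = [[1/5, 5/17], [40/277, 8/73]]; det S = -35328/1718785
solve [mL_A; mL_B] = S·[w00; w01] and [mR_A; mR_B] = S·[w10; w11]:
  w00 = -1/2, w01 = -1/2, w10 = -1, w11 = 0

-1/2 -1/2 -1 0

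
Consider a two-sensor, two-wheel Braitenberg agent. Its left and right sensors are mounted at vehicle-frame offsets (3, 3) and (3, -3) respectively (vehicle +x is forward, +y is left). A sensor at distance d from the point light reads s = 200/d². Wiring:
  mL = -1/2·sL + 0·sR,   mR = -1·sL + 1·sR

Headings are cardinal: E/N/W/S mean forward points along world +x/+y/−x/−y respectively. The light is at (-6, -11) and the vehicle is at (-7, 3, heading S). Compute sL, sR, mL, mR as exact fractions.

8/5 200/137 -4/5 -96/685

left sensor world pos  = (-4, 0); dL² = 125
right sensor world pos = (-10, 0); dR² = 137
sL = 200/125 = 8/5
sR = 200/137 = 200/137
mL = -1/2·sL + 0·sR = -4/5
mR = -1·sL + 1·sR = -96/685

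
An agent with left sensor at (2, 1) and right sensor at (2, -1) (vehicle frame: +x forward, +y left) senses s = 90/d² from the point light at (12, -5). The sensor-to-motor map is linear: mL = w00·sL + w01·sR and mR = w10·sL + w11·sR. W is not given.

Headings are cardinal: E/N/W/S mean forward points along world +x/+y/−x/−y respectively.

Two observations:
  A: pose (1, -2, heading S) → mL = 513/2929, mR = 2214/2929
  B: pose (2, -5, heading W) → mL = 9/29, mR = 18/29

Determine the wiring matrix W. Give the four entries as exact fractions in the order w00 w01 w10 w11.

-1/2 1 1/2 1/2

obs A: pose=(1,-2,S) → sL=90/101, sR=18/29, mL=513/2929, mR=2214/2929
obs B: pose=(2,-5,W) → sL=18/29, sR=18/29, mL=9/29, mR=18/29
sensor matrix S = [[90/101, 18/29], [18/29, 18/29]]; det S = 14256/84941
solve [mL_A; mL_B] = S·[w00; w01] and [mR_A; mR_B] = S·[w10; w11]:
  w00 = -1/2, w01 = 1, w10 = 1/2, w11 = 1/2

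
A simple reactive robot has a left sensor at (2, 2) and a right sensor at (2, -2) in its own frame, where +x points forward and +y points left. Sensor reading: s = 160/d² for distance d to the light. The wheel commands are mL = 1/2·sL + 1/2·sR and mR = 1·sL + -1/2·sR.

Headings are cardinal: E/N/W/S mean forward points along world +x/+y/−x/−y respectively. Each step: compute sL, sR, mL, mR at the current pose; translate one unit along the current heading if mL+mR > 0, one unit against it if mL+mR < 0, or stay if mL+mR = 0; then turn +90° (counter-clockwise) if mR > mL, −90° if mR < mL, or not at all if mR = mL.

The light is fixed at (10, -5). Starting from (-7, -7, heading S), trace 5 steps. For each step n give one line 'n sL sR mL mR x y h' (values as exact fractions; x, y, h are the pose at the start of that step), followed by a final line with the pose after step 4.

0 160/241 160/377 49440/90857 41040/90857 -7 -7 S
1 80/193 80/181 14960/34933 6760/34933 -7 -8 W
2 160/401 160/257 52640/103057 9040/103057 -8 -8 N
3 5/8 10/17 165/272 45/136 -8 -7 E
4 160/241 160/377 49440/90857 41040/90857 -7 -7 S
final -7 -8 W

n=0: pose=(-7,-7,S); sL=160/241, sR=160/377; mL=49440/90857, mR=41040/90857; mL+mR=240/241 → advance +1; mR−mL=-8400/90857 → turn -1·90°
n=1: pose=(-7,-8,W); sL=80/193, sR=80/181; mL=14960/34933, mR=6760/34933; mL+mR=120/193 → advance +1; mR−mL=-8200/34933 → turn -1·90°
n=2: pose=(-8,-8,N); sL=160/401, sR=160/257; mL=52640/103057, mR=9040/103057; mL+mR=240/401 → advance +1; mR−mL=-43600/103057 → turn -1·90°
n=3: pose=(-8,-7,E); sL=5/8, sR=10/17; mL=165/272, mR=45/136; mL+mR=15/16 → advance +1; mR−mL=-75/272 → turn -1·90°
n=4: pose=(-7,-7,S); sL=160/241, sR=160/377; mL=49440/90857, mR=41040/90857; mL+mR=240/241 → advance +1; mR−mL=-8400/90857 → turn -1·90°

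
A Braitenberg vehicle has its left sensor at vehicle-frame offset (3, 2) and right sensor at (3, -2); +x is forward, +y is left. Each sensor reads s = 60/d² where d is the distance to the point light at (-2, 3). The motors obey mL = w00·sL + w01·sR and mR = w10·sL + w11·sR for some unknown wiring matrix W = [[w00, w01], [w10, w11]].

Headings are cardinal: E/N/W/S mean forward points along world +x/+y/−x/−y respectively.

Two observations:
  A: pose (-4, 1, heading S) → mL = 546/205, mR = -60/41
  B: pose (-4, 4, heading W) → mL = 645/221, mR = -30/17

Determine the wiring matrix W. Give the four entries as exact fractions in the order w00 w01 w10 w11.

obs A: pose=(-4,1,S) → sL=12/5, sR=60/41, mL=546/205, mR=-60/41
obs B: pose=(-4,4,W) → sL=30/13, sR=30/17, mL=645/221, mR=-30/17
sensor matrix S = [[12/5, 60/41], [30/13, 30/17]]; det S = 7776/9061
solve [mL_A; mL_B] = S·[w00; w01] and [mR_A; mR_B] = S·[w10; w11]:
  w00 = 1/2, w01 = 1, w10 = 0, w11 = -1

1/2 1 0 -1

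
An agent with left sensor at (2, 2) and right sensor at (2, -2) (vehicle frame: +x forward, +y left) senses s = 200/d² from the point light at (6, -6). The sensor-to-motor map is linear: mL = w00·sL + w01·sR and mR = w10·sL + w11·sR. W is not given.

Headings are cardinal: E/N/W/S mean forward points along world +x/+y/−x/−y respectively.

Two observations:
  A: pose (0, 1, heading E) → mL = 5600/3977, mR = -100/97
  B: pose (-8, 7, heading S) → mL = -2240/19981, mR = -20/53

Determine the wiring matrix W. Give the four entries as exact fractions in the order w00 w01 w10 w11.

obs A: pose=(0,1,E) → sL=200/97, sR=200/41, mL=5600/3977, mR=-100/97
obs B: pose=(-8,7,S) → sL=40/53, sR=200/377, mL=-2240/19981, mR=-20/53
sensor matrix S = [[200/97, 200/41], [40/53, 200/377]]; det S = -205632000/79464437
solve [mL_A; mL_B] = S·[w00; w01] and [mR_A; mR_B] = S·[w10; w11]:
  w00 = -1/2, w01 = 1/2, w10 = -1/2, w11 = 0

-1/2 1/2 -1/2 0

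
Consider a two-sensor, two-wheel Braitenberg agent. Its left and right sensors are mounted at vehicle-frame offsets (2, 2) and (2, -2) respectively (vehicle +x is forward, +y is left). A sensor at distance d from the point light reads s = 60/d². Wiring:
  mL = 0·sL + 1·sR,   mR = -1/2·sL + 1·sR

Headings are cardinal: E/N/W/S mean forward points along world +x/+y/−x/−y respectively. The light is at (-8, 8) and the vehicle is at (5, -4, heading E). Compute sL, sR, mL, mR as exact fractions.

12/65 60/421 60/421 1374/27365

left sensor world pos  = (7, -2); dL² = 325
right sensor world pos = (7, -6); dR² = 421
sL = 60/325 = 12/65
sR = 60/421 = 60/421
mL = 0·sL + 1·sR = 60/421
mR = -1/2·sL + 1·sR = 1374/27365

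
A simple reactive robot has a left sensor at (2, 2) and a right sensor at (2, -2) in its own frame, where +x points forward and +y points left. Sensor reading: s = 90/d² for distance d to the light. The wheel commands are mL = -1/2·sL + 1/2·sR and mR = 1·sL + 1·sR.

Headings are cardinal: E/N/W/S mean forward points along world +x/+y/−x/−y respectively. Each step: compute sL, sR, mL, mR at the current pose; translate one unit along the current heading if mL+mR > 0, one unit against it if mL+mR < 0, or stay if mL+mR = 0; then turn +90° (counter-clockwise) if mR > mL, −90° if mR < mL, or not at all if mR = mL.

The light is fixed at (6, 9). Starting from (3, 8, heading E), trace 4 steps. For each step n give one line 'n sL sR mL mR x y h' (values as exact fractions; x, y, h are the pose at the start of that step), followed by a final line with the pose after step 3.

0 45 9 -18 54 3 8 E
1 90/17 90 720/17 1620/17 4 8 N
2 9/2 9/2 0 9 4 9 W
3 18 90/29 -216/29 612/29 3 9 S
final 3 8 E

n=0: pose=(3,8,E); sL=45, sR=9; mL=-18, mR=54; mL+mR=36 → advance +1; mR−mL=72 → turn +1·90°
n=1: pose=(4,8,N); sL=90/17, sR=90; mL=720/17, mR=1620/17; mL+mR=2340/17 → advance +1; mR−mL=900/17 → turn +1·90°
n=2: pose=(4,9,W); sL=9/2, sR=9/2; mL=0, mR=9; mL+mR=9 → advance +1; mR−mL=9 → turn +1·90°
n=3: pose=(3,9,S); sL=18, sR=90/29; mL=-216/29, mR=612/29; mL+mR=396/29 → advance +1; mR−mL=828/29 → turn +1·90°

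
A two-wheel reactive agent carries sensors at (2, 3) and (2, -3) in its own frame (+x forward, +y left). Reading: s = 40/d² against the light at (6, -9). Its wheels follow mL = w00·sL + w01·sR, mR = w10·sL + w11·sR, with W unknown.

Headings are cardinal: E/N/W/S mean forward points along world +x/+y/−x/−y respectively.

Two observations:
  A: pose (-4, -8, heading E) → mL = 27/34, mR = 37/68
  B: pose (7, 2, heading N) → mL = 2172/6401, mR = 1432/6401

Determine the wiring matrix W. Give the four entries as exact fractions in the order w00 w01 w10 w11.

1 1/2 1/2 1/2

obs A: pose=(-4,-8,E) → sL=1/2, sR=10/17, mL=27/34, mR=37/68
obs B: pose=(7,2,N) → sL=40/173, sR=8/37, mL=2172/6401, mR=1432/6401
sensor matrix S = [[1/2, 10/17], [40/173, 8/37]]; det S = -3036/108817
solve [mL_A; mL_B] = S·[w00; w01] and [mR_A; mR_B] = S·[w10; w11]:
  w00 = 1, w01 = 1/2, w10 = 1/2, w11 = 1/2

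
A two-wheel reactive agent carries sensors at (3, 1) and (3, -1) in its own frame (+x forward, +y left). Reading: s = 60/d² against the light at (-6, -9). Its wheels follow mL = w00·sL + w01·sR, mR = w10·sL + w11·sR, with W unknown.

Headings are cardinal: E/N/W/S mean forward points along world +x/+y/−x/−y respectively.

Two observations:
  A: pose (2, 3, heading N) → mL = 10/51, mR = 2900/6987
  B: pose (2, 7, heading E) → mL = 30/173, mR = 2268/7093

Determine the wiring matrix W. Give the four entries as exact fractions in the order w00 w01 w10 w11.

obs A: pose=(2,3,N) → sL=30/137, sR=10/51, mL=10/51, mR=2900/6987
obs B: pose=(2,7,E) → sL=6/41, sR=30/173, mL=30/173, mR=2268/7093
sensor matrix S = [[30/137, 10/51], [6/41, 30/173]]; det S = 153280/16519597
solve [mL_A; mL_B] = S·[w00; w01] and [mR_A; mR_B] = S·[w10; w11]:
  w00 = 0, w01 = 1, w10 = 1, w11 = 1

0 1 1 1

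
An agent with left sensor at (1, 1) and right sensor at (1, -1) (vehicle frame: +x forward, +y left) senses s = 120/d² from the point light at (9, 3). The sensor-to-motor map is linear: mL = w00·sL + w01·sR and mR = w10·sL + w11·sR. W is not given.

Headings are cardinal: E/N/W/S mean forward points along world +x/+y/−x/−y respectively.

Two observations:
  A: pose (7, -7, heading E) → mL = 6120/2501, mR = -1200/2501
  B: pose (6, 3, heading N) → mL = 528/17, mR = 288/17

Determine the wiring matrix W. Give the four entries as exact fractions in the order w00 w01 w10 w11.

1 1 -1 1

obs A: pose=(7,-7,E) → sL=60/41, sR=60/61, mL=6120/2501, mR=-1200/2501
obs B: pose=(6,3,N) → sL=120/17, sR=24, mL=528/17, mR=288/17
sensor matrix S = [[60/41, 60/61], [120/17, 24]]; det S = 1198080/42517
solve [mL_A; mL_B] = S·[w00; w01] and [mR_A; mR_B] = S·[w10; w11]:
  w00 = 1, w01 = 1, w10 = -1, w11 = 1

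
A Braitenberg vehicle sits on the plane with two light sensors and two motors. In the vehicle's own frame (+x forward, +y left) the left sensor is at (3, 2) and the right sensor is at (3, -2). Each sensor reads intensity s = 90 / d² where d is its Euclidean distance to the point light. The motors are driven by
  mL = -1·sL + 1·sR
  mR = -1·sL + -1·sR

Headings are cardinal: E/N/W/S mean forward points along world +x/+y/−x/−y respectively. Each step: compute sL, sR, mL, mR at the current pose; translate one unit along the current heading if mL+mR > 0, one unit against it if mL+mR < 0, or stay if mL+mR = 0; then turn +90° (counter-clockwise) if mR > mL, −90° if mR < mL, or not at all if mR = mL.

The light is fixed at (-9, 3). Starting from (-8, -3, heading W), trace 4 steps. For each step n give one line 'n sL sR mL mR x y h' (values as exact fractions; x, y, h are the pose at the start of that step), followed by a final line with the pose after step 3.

0 45/34 9/2 54/17 -99/17 -8 -3 W
1 10 18/5 -32/5 -68/5 -7 -3 N
2 9/5 45/53 -252/265 -702/265 -7 -4 E
3 90/109 90/101 720/11009 -18900/11009 -8 -4 S
final -8 -3 W

n=0: pose=(-8,-3,W); sL=45/34, sR=9/2; mL=54/17, mR=-99/17; mL+mR=-45/17 → advance -1; mR−mL=-9 → turn -1·90°
n=1: pose=(-7,-3,N); sL=10, sR=18/5; mL=-32/5, mR=-68/5; mL+mR=-20 → advance -1; mR−mL=-36/5 → turn -1·90°
n=2: pose=(-7,-4,E); sL=9/5, sR=45/53; mL=-252/265, mR=-702/265; mL+mR=-18/5 → advance -1; mR−mL=-90/53 → turn -1·90°
n=3: pose=(-8,-4,S); sL=90/109, sR=90/101; mL=720/11009, mR=-18900/11009; mL+mR=-180/109 → advance -1; mR−mL=-180/101 → turn -1·90°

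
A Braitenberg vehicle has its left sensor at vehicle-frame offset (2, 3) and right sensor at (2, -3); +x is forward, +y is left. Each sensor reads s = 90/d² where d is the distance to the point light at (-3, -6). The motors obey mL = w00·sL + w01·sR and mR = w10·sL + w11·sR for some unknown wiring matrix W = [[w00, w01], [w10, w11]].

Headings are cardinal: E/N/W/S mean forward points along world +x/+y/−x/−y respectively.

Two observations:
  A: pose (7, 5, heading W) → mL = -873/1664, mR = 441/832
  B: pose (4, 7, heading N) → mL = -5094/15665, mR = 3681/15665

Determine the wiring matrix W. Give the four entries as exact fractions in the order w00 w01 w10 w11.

obs A: pose=(7,5,W) → sL=45/64, sR=9/26, mL=-873/1664, mR=441/832
obs B: pose=(4,7,N) → sL=90/241, sR=18/65, mL=-5094/15665, mR=3681/15665
sensor matrix S = [[45/64, 9/26], [90/241, 18/65]]; det S = 6561/100256
solve [mL_A; mL_B] = S·[w00; w01] and [mR_A; mR_B] = S·[w10; w11]:
  w00 = -1/2, w01 = -1/2, w10 = 1, w11 = -1/2

-1/2 -1/2 1 -1/2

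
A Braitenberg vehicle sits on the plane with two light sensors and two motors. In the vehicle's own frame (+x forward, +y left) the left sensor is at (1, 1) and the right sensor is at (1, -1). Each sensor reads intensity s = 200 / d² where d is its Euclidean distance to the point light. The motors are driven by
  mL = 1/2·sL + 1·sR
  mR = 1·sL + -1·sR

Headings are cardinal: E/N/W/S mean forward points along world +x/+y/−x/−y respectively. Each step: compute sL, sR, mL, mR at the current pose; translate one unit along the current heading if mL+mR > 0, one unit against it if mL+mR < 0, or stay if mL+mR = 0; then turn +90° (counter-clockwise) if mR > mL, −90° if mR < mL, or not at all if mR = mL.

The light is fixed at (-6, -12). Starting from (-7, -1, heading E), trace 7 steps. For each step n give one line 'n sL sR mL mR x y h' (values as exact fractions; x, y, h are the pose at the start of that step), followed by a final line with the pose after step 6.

n=0: pose=(-7,-1,E); sL=25/18, sR=2; mL=97/36, mR=-11/18; mL+mR=25/12 → advance +1; mR−mL=-119/36 → turn -1·90°
n=1: pose=(-6,-1,S); sL=200/101, sR=200/101; mL=300/101, mR=0; mL+mR=300/101 → advance +1; mR−mL=-300/101 → turn -1·90°
n=2: pose=(-6,-2,W); sL=100/41, sR=100/61; mL=7150/2501, mR=2000/2501; mL+mR=150/41 → advance +1; mR−mL=-5150/2501 → turn -1·90°
n=3: pose=(-7,-2,N); sL=8/5, sR=200/121; mL=1484/605, mR=-32/605; mL+mR=12/5 → advance +1; mR−mL=-1516/605 → turn -1·90°
n=4: pose=(-7,-1,E); sL=25/18, sR=2; mL=97/36, mR=-11/18; mL+mR=25/12 → advance +1; mR−mL=-119/36 → turn -1·90°
n=5: pose=(-6,-1,S); sL=200/101, sR=200/101; mL=300/101, mR=0; mL+mR=300/101 → advance +1; mR−mL=-300/101 → turn -1·90°
n=6: pose=(-6,-2,W); sL=100/41, sR=100/61; mL=7150/2501, mR=2000/2501; mL+mR=150/41 → advance +1; mR−mL=-5150/2501 → turn -1·90°

0 25/18 2 97/36 -11/18 -7 -1 E
1 200/101 200/101 300/101 0 -6 -1 S
2 100/41 100/61 7150/2501 2000/2501 -6 -2 W
3 8/5 200/121 1484/605 -32/605 -7 -2 N
4 25/18 2 97/36 -11/18 -7 -1 E
5 200/101 200/101 300/101 0 -6 -1 S
6 100/41 100/61 7150/2501 2000/2501 -6 -2 W
final -7 -2 N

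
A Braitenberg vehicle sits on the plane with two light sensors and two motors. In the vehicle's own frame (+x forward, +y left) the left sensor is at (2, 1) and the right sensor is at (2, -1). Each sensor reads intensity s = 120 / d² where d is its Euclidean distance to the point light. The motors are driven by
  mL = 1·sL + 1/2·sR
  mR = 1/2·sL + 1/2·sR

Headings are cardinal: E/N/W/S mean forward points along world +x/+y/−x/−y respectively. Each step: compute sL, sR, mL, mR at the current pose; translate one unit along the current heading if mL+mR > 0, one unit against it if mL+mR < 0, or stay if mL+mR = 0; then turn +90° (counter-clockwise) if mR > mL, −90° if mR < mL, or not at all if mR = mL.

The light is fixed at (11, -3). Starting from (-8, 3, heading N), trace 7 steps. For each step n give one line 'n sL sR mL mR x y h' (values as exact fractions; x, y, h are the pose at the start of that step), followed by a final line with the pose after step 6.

n=0: pose=(-8,3,N); sL=15/58, sR=30/97; mL=2325/5626, mR=3195/11252; mL+mR=7845/11252 → advance +1; mR−mL=-15/116 → turn -1·90°
n=1: pose=(-8,4,E); sL=120/353, sR=24/65; mL=12036/22945, mR=8136/22945; mL+mR=20172/22945 → advance +1; mR−mL=-60/353 → turn -1·90°
n=2: pose=(-7,4,S); sL=60/157, sR=60/193; mL=16290/30301, mR=10500/30301; mL+mR=26790/30301 → advance +1; mR−mL=-30/157 → turn -1·90°
n=3: pose=(-7,3,W); sL=24/85, sR=120/449; mL=15876/38165, mR=10488/38165; mL+mR=26364/38165 → advance +1; mR−mL=-12/85 → turn -1·90°
n=4: pose=(-8,3,N); sL=15/58, sR=30/97; mL=2325/5626, mR=3195/11252; mL+mR=7845/11252 → advance +1; mR−mL=-15/116 → turn -1·90°
n=5: pose=(-8,4,E); sL=120/353, sR=24/65; mL=12036/22945, mR=8136/22945; mL+mR=20172/22945 → advance +1; mR−mL=-60/353 → turn -1·90°
n=6: pose=(-7,4,S); sL=60/157, sR=60/193; mL=16290/30301, mR=10500/30301; mL+mR=26790/30301 → advance +1; mR−mL=-30/157 → turn -1·90°

0 15/58 30/97 2325/5626 3195/11252 -8 3 N
1 120/353 24/65 12036/22945 8136/22945 -8 4 E
2 60/157 60/193 16290/30301 10500/30301 -7 4 S
3 24/85 120/449 15876/38165 10488/38165 -7 3 W
4 15/58 30/97 2325/5626 3195/11252 -8 3 N
5 120/353 24/65 12036/22945 8136/22945 -8 4 E
6 60/157 60/193 16290/30301 10500/30301 -7 4 S
final -7 3 W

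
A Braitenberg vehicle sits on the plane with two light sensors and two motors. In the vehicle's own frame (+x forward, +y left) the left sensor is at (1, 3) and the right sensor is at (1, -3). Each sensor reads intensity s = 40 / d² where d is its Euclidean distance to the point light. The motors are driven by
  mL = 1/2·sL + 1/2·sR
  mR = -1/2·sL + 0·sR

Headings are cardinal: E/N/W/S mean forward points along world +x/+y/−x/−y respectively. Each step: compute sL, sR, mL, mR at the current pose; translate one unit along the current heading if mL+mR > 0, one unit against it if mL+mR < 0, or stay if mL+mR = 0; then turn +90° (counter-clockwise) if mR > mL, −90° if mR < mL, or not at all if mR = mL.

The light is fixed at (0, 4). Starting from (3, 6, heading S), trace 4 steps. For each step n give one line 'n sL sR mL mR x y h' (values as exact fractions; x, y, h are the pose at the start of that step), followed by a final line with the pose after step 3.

n=0: pose=(3,6,S); sL=40/37, sR=40; mL=760/37, mR=-20/37; mL+mR=20 → advance +1; mR−mL=-780/37 → turn -1·90°
n=1: pose=(3,5,W); sL=5, sR=2; mL=7/2, mR=-5/2; mL+mR=1 → advance +1; mR−mL=-6 → turn -1·90°
n=2: pose=(2,5,N); sL=8, sR=40/29; mL=136/29, mR=-4; mL+mR=20/29 → advance +1; mR−mL=-252/29 → turn -1·90°
n=3: pose=(2,6,E); sL=20/17, sR=4; mL=44/17, mR=-10/17; mL+mR=2 → advance +1; mR−mL=-54/17 → turn -1·90°

0 40/37 40 760/37 -20/37 3 6 S
1 5 2 7/2 -5/2 3 5 W
2 8 40/29 136/29 -4 2 5 N
3 20/17 4 44/17 -10/17 2 6 E
final 3 6 S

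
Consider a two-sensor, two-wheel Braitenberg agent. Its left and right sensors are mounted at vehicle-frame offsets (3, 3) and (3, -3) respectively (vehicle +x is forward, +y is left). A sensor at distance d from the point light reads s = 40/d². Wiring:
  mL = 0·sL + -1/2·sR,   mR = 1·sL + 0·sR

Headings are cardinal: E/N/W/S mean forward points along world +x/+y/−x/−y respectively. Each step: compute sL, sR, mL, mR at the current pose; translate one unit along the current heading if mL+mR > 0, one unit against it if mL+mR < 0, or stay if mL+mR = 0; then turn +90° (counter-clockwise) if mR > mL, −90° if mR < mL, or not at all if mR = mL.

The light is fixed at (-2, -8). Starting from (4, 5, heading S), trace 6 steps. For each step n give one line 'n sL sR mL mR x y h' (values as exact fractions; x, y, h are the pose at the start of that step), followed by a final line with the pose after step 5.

0 40/181 40/109 -20/109 40/181 4 5 S
1 20/153 20/81 -10/81 20/153 4 4 E
2 40/241 8/65 -4/65 40/241 5 4 N
3 10/29 5/34 -5/68 10/29 5 5 W
4 40/181 40/109 -20/109 40/181 4 5 S
5 20/153 20/81 -10/81 20/153 4 4 E
final 5 4 N

n=0: pose=(4,5,S); sL=40/181, sR=40/109; mL=-20/109, mR=40/181; mL+mR=740/19729 → advance +1; mR−mL=7980/19729 → turn +1·90°
n=1: pose=(4,4,E); sL=20/153, sR=20/81; mL=-10/81, mR=20/153; mL+mR=10/1377 → advance +1; mR−mL=350/1377 → turn +1·90°
n=2: pose=(5,4,N); sL=40/241, sR=8/65; mL=-4/65, mR=40/241; mL+mR=1636/15665 → advance +1; mR−mL=3564/15665 → turn +1·90°
n=3: pose=(5,5,W); sL=10/29, sR=5/34; mL=-5/68, mR=10/29; mL+mR=535/1972 → advance +1; mR−mL=825/1972 → turn +1·90°
n=4: pose=(4,5,S); sL=40/181, sR=40/109; mL=-20/109, mR=40/181; mL+mR=740/19729 → advance +1; mR−mL=7980/19729 → turn +1·90°
n=5: pose=(4,4,E); sL=20/153, sR=20/81; mL=-10/81, mR=20/153; mL+mR=10/1377 → advance +1; mR−mL=350/1377 → turn +1·90°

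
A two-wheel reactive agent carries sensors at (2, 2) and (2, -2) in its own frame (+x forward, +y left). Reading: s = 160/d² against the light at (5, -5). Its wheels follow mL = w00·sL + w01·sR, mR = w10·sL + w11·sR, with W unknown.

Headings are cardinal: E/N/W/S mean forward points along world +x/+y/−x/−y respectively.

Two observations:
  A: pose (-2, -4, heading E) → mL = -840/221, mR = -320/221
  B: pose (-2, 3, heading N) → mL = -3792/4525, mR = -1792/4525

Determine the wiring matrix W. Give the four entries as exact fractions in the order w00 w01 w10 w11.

obs A: pose=(-2,-4,E) → sL=80/17, sR=80/13, mL=-840/221, mR=-320/221
obs B: pose=(-2,3,N) → sL=160/181, sR=32/25, mL=-3792/4525, mR=-1792/4525
sensor matrix S = [[80/17, 80/13], [160/181, 32/25]]; det S = 116736/200005
solve [mL_A; mL_B] = S·[w00; w01] and [mR_A; mR_B] = S·[w10; w11]:
  w00 = 1/2, w01 = -1, w10 = 1, w11 = -1

1/2 -1 1 -1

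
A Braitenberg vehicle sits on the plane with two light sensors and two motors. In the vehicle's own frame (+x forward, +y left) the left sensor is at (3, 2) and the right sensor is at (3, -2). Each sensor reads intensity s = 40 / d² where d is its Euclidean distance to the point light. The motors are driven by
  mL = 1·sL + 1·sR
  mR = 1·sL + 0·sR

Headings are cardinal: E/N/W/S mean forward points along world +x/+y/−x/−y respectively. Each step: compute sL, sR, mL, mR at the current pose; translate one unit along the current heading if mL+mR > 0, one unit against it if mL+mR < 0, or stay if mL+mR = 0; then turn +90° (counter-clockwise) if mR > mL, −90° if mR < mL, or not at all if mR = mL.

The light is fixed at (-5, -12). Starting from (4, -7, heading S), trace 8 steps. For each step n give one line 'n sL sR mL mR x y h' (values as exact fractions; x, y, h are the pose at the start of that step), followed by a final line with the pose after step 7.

0 8/25 40/53 1424/1325 8/25 4 -7 S
1 1 5/9 14/9 1 4 -8 W
2 8/17 40/149 1872/2533 8/17 3 -8 N
3 4/17 4/13 120/221 4/17 3 -7 E
4 8/25 40/53 1424/1325 8/25 4 -7 S
5 1 5/9 14/9 1 4 -8 W
6 8/17 40/149 1872/2533 8/17 3 -8 N
7 4/17 4/13 120/221 4/17 3 -7 E
final 4 -7 S

n=0: pose=(4,-7,S); sL=8/25, sR=40/53; mL=1424/1325, mR=8/25; mL+mR=1848/1325 → advance +1; mR−mL=-40/53 → turn -1·90°
n=1: pose=(4,-8,W); sL=1, sR=5/9; mL=14/9, mR=1; mL+mR=23/9 → advance +1; mR−mL=-5/9 → turn -1·90°
n=2: pose=(3,-8,N); sL=8/17, sR=40/149; mL=1872/2533, mR=8/17; mL+mR=3064/2533 → advance +1; mR−mL=-40/149 → turn -1·90°
n=3: pose=(3,-7,E); sL=4/17, sR=4/13; mL=120/221, mR=4/17; mL+mR=172/221 → advance +1; mR−mL=-4/13 → turn -1·90°
n=4: pose=(4,-7,S); sL=8/25, sR=40/53; mL=1424/1325, mR=8/25; mL+mR=1848/1325 → advance +1; mR−mL=-40/53 → turn -1·90°
n=5: pose=(4,-8,W); sL=1, sR=5/9; mL=14/9, mR=1; mL+mR=23/9 → advance +1; mR−mL=-5/9 → turn -1·90°
n=6: pose=(3,-8,N); sL=8/17, sR=40/149; mL=1872/2533, mR=8/17; mL+mR=3064/2533 → advance +1; mR−mL=-40/149 → turn -1·90°
n=7: pose=(3,-7,E); sL=4/17, sR=4/13; mL=120/221, mR=4/17; mL+mR=172/221 → advance +1; mR−mL=-4/13 → turn -1·90°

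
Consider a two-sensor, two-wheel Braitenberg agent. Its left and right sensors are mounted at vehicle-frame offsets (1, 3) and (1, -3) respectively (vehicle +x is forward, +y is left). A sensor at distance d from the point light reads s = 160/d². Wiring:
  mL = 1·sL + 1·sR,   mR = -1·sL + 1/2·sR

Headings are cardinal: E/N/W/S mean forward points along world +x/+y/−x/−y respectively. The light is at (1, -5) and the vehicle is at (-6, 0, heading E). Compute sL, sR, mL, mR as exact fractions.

8/5 4 28/5 2/5

left sensor world pos  = (-5, 3); dL² = 100
right sensor world pos = (-5, -3); dR² = 40
sL = 160/100 = 8/5
sR = 160/40 = 4
mL = 1·sL + 1·sR = 28/5
mR = -1·sL + 1/2·sR = 2/5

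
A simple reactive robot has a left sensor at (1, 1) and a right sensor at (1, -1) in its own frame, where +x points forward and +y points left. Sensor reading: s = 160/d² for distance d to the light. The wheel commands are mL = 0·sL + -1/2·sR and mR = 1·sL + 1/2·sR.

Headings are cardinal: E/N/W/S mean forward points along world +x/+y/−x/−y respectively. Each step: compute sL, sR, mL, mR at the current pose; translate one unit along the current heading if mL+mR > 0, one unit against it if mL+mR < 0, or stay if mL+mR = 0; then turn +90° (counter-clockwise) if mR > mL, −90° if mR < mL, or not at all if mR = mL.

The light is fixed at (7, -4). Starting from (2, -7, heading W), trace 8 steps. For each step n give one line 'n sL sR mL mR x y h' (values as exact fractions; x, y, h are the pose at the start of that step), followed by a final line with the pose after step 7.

0 40/13 4 -2 66/13 2 -7 W
1 160/41 32/13 -16/13 2736/533 1 -7 S
2 80/17 16/5 -8/5 536/85 1 -8 E
3 32/9 32/5 -16/5 304/45 2 -8 N
4 40/13 4 -2 66/13 2 -7 W
5 160/41 32/13 -16/13 2736/533 1 -7 S
6 80/17 16/5 -8/5 536/85 1 -8 E
7 32/9 32/5 -16/5 304/45 2 -8 N
final 2 -7 W

n=0: pose=(2,-7,W); sL=40/13, sR=4; mL=-2, mR=66/13; mL+mR=40/13 → advance +1; mR−mL=92/13 → turn +1·90°
n=1: pose=(1,-7,S); sL=160/41, sR=32/13; mL=-16/13, mR=2736/533; mL+mR=160/41 → advance +1; mR−mL=3392/533 → turn +1·90°
n=2: pose=(1,-8,E); sL=80/17, sR=16/5; mL=-8/5, mR=536/85; mL+mR=80/17 → advance +1; mR−mL=672/85 → turn +1·90°
n=3: pose=(2,-8,N); sL=32/9, sR=32/5; mL=-16/5, mR=304/45; mL+mR=32/9 → advance +1; mR−mL=448/45 → turn +1·90°
n=4: pose=(2,-7,W); sL=40/13, sR=4; mL=-2, mR=66/13; mL+mR=40/13 → advance +1; mR−mL=92/13 → turn +1·90°
n=5: pose=(1,-7,S); sL=160/41, sR=32/13; mL=-16/13, mR=2736/533; mL+mR=160/41 → advance +1; mR−mL=3392/533 → turn +1·90°
n=6: pose=(1,-8,E); sL=80/17, sR=16/5; mL=-8/5, mR=536/85; mL+mR=80/17 → advance +1; mR−mL=672/85 → turn +1·90°
n=7: pose=(2,-8,N); sL=32/9, sR=32/5; mL=-16/5, mR=304/45; mL+mR=32/9 → advance +1; mR−mL=448/45 → turn +1·90°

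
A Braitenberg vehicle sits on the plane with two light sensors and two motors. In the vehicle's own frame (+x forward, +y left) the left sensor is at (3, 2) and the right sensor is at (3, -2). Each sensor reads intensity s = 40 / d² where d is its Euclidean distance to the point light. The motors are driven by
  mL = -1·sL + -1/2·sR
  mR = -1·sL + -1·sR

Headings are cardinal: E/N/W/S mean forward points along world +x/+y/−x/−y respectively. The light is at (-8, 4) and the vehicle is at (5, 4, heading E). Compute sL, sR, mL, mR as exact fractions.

2/13 2/13 -3/13 -4/13

left sensor world pos  = (8, 6); dL² = 260
right sensor world pos = (8, 2); dR² = 260
sL = 40/260 = 2/13
sR = 40/260 = 2/13
mL = -1·sL + -1/2·sR = -3/13
mR = -1·sL + -1·sR = -4/13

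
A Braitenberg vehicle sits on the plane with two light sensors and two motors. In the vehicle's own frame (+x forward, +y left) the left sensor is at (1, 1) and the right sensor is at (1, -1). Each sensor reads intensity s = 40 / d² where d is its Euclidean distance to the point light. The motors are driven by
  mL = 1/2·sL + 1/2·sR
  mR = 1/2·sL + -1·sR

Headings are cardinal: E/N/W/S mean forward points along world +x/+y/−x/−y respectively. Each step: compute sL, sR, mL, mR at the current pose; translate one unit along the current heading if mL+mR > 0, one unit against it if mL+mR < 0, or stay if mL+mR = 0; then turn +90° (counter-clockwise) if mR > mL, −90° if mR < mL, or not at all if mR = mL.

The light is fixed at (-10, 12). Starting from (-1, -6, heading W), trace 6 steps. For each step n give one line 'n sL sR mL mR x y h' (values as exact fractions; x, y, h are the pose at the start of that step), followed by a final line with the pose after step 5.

n=0: pose=(-1,-6,W); sL=8/85, sR=40/353; mL=3112/30005, mR=-1988/30005; mL+mR=1124/30005 → advance +1; mR−mL=-60/353 → turn -1·90°
n=1: pose=(-2,-6,N); sL=20/169, sR=4/37; mL=708/6253, mR=-306/6253; mL+mR=402/6253 → advance +1; mR−mL=-6/37 → turn -1·90°
n=2: pose=(-2,-5,E); sL=40/337, sR=8/81; mL=2968/27297, mR=-1076/27297; mL+mR=1892/27297 → advance +1; mR−mL=-4/27 → turn -1·90°
n=3: pose=(-1,-5,S); sL=5/53, sR=10/97; mL=1015/10282, mR=-575/10282; mL+mR=220/5141 → advance +1; mR−mL=-15/97 → turn -1·90°
n=4: pose=(-1,-6,W); sL=8/85, sR=40/353; mL=3112/30005, mR=-1988/30005; mL+mR=1124/30005 → advance +1; mR−mL=-60/353 → turn -1·90°
n=5: pose=(-2,-6,N); sL=20/169, sR=4/37; mL=708/6253, mR=-306/6253; mL+mR=402/6253 → advance +1; mR−mL=-6/37 → turn -1·90°

0 8/85 40/353 3112/30005 -1988/30005 -1 -6 W
1 20/169 4/37 708/6253 -306/6253 -2 -6 N
2 40/337 8/81 2968/27297 -1076/27297 -2 -5 E
3 5/53 10/97 1015/10282 -575/10282 -1 -5 S
4 8/85 40/353 3112/30005 -1988/30005 -1 -6 W
5 20/169 4/37 708/6253 -306/6253 -2 -6 N
final -2 -5 E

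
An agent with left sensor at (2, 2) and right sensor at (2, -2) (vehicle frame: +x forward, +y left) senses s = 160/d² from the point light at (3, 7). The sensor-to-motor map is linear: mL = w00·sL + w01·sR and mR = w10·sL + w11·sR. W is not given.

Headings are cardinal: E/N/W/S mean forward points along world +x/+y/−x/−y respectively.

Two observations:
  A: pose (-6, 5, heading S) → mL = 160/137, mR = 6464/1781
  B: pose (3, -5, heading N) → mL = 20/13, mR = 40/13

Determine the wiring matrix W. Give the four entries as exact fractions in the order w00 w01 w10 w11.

0 1 1 1

obs A: pose=(-6,5,S) → sL=32/13, sR=160/137, mL=160/137, mR=6464/1781
obs B: pose=(3,-5,N) → sL=20/13, sR=20/13, mL=20/13, mR=40/13
sensor matrix S = [[32/13, 160/137], [20/13, 20/13]]; det S = 46080/23153
solve [mL_A; mL_B] = S·[w00; w01] and [mR_A; mR_B] = S·[w10; w11]:
  w00 = 0, w01 = 1, w10 = 1, w11 = 1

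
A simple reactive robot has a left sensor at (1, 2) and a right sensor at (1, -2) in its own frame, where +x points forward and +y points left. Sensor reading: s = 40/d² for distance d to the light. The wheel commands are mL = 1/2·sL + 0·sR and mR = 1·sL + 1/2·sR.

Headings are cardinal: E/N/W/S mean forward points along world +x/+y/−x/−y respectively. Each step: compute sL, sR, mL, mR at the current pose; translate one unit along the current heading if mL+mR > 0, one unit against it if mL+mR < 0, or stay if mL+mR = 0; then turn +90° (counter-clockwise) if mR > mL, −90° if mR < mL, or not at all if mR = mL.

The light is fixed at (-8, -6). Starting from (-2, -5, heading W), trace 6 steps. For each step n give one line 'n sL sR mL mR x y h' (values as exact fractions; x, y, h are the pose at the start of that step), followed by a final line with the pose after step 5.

0 20/13 20/17 10/13 470/221 -2 -5 W
1 40/49 40/9 20/49 1340/441 -3 -5 S
2 1 1 1/2 3/2 -3 -6 E
3 40/17 8/13 20/17 588/221 -2 -6 N
4 20/13 20/17 10/13 470/221 -2 -5 W
5 40/49 40/9 20/49 1340/441 -3 -5 S
final -3 -6 E

n=0: pose=(-2,-5,W); sL=20/13, sR=20/17; mL=10/13, mR=470/221; mL+mR=640/221 → advance +1; mR−mL=300/221 → turn +1·90°
n=1: pose=(-3,-5,S); sL=40/49, sR=40/9; mL=20/49, mR=1340/441; mL+mR=1520/441 → advance +1; mR−mL=1160/441 → turn +1·90°
n=2: pose=(-3,-6,E); sL=1, sR=1; mL=1/2, mR=3/2; mL+mR=2 → advance +1; mR−mL=1 → turn +1·90°
n=3: pose=(-2,-6,N); sL=40/17, sR=8/13; mL=20/17, mR=588/221; mL+mR=848/221 → advance +1; mR−mL=328/221 → turn +1·90°
n=4: pose=(-2,-5,W); sL=20/13, sR=20/17; mL=10/13, mR=470/221; mL+mR=640/221 → advance +1; mR−mL=300/221 → turn +1·90°
n=5: pose=(-3,-5,S); sL=40/49, sR=40/9; mL=20/49, mR=1340/441; mL+mR=1520/441 → advance +1; mR−mL=1160/441 → turn +1·90°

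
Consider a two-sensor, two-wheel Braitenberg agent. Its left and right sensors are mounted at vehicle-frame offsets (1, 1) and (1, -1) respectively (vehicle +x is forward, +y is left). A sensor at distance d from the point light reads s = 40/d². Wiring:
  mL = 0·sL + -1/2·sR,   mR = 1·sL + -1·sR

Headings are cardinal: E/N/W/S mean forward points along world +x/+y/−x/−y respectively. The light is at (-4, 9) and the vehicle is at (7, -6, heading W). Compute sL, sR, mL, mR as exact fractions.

10/89 5/37 -5/74 -75/3293

left sensor world pos  = (6, -7); dL² = 356
right sensor world pos = (6, -5); dR² = 296
sL = 40/356 = 10/89
sR = 40/296 = 5/37
mL = 0·sL + -1/2·sR = -5/74
mR = 1·sL + -1·sR = -75/3293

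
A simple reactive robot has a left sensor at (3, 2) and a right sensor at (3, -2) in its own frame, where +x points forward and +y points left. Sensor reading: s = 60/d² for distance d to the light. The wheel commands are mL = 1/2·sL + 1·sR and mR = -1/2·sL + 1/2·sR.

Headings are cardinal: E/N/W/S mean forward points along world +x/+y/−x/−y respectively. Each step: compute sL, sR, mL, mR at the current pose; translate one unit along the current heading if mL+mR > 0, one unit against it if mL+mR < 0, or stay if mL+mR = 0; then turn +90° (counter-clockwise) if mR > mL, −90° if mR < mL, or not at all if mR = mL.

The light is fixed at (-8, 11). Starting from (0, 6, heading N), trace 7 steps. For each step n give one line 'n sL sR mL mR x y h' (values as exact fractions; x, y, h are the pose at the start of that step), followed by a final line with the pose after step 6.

0 3/2 15/26 69/52 -6/13 0 6 N
1 12/25 60/157 2442/3925 -192/3925 0 7 E
2 6/17 30/49 657/833 108/833 1 7 S
3 12/17 4/3 86/51 16/51 1 6 W
4 3/2 15/26 69/52 -6/13 0 6 N
5 12/25 60/157 2442/3925 -192/3925 0 7 E
6 6/17 30/49 657/833 108/833 1 7 S
final 1 6 W

n=0: pose=(0,6,N); sL=3/2, sR=15/26; mL=69/52, mR=-6/13; mL+mR=45/52 → advance +1; mR−mL=-93/52 → turn -1·90°
n=1: pose=(0,7,E); sL=12/25, sR=60/157; mL=2442/3925, mR=-192/3925; mL+mR=90/157 → advance +1; mR−mL=-2634/3925 → turn -1·90°
n=2: pose=(1,7,S); sL=6/17, sR=30/49; mL=657/833, mR=108/833; mL+mR=45/49 → advance +1; mR−mL=-549/833 → turn -1·90°
n=3: pose=(1,6,W); sL=12/17, sR=4/3; mL=86/51, mR=16/51; mL+mR=2 → advance +1; mR−mL=-70/51 → turn -1·90°
n=4: pose=(0,6,N); sL=3/2, sR=15/26; mL=69/52, mR=-6/13; mL+mR=45/52 → advance +1; mR−mL=-93/52 → turn -1·90°
n=5: pose=(0,7,E); sL=12/25, sR=60/157; mL=2442/3925, mR=-192/3925; mL+mR=90/157 → advance +1; mR−mL=-2634/3925 → turn -1·90°
n=6: pose=(1,7,S); sL=6/17, sR=30/49; mL=657/833, mR=108/833; mL+mR=45/49 → advance +1; mR−mL=-549/833 → turn -1·90°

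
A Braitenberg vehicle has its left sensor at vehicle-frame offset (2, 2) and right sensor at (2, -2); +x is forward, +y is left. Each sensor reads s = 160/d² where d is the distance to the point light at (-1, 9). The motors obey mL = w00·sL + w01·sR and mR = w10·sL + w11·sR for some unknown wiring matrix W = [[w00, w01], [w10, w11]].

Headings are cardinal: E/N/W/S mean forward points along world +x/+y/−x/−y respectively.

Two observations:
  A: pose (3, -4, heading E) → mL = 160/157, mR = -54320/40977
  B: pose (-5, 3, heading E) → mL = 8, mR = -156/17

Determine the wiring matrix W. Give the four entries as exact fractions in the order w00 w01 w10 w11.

obs A: pose=(3,-4,E) → sL=160/157, sR=160/261, mL=160/157, mR=-54320/40977
obs B: pose=(-5,3,E) → sL=8, sR=40/17, mL=8, mR=-156/17
sensor matrix S = [[160/157, 160/261], [8, 40/17]]; det S = -1745920/696609
solve [mL_A; mL_B] = S·[w00; w01] and [mR_A; mR_B] = S·[w10; w11]:
  w00 = 1, w01 = 0, w10 = -1, w11 = -1/2

1 0 -1 -1/2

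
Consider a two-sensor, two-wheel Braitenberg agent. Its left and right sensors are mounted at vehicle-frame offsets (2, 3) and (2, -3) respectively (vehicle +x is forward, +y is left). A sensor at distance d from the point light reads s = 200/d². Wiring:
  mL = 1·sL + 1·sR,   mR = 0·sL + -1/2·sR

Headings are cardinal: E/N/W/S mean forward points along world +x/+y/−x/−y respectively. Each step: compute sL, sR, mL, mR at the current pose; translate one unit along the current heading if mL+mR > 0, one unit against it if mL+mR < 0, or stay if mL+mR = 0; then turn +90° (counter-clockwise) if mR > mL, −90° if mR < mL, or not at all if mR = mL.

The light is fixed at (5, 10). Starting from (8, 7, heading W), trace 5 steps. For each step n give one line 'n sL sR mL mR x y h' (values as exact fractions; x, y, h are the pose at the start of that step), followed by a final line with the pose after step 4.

0 200/37 200 7600/37 -100 8 7 W
1 100 100/13 1400/13 -50/13 7 7 N
2 200/17 200/41 11600/697 -100/41 7 8 E
3 50/13 25/2 425/26 -25/4 8 8 S
4 200/37 200 7600/37 -100 8 7 W
final 7 7 N

n=0: pose=(8,7,W); sL=200/37, sR=200; mL=7600/37, mR=-100; mL+mR=3900/37 → advance +1; mR−mL=-11300/37 → turn -1·90°
n=1: pose=(7,7,N); sL=100, sR=100/13; mL=1400/13, mR=-50/13; mL+mR=1350/13 → advance +1; mR−mL=-1450/13 → turn -1·90°
n=2: pose=(7,8,E); sL=200/17, sR=200/41; mL=11600/697, mR=-100/41; mL+mR=9900/697 → advance +1; mR−mL=-13300/697 → turn -1·90°
n=3: pose=(8,8,S); sL=50/13, sR=25/2; mL=425/26, mR=-25/4; mL+mR=525/52 → advance +1; mR−mL=-1175/52 → turn -1·90°
n=4: pose=(8,7,W); sL=200/37, sR=200; mL=7600/37, mR=-100; mL+mR=3900/37 → advance +1; mR−mL=-11300/37 → turn -1·90°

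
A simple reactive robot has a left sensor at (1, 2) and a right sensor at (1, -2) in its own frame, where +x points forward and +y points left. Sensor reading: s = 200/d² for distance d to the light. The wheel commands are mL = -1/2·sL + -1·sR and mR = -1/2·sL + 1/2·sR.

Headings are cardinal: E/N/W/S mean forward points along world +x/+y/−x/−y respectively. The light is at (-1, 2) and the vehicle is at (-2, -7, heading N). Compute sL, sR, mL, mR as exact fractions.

200/73 40/13 -4220/949 160/949

left sensor world pos  = (-4, -6); dL² = 73
right sensor world pos = (0, -6); dR² = 65
sL = 200/73 = 200/73
sR = 200/65 = 40/13
mL = -1/2·sL + -1·sR = -4220/949
mR = -1/2·sL + 1/2·sR = 160/949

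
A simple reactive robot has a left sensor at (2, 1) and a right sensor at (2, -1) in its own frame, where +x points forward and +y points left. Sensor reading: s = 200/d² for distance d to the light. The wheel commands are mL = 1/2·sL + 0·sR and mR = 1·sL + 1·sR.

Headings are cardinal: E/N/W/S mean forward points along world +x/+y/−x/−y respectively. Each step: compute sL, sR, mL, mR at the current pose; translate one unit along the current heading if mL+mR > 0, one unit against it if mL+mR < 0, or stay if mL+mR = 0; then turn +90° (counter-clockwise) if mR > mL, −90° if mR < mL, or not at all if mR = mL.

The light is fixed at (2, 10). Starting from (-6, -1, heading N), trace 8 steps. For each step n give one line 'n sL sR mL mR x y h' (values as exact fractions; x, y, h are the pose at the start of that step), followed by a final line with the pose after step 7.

n=0: pose=(-6,-1,N); sL=100/81, sR=20/13; mL=50/81, mR=2920/1053; mL+mR=1190/351 → advance +1; mR−mL=2270/1053 → turn +1·90°
n=1: pose=(-6,0,W); sL=200/221, sR=200/181; mL=100/221, mR=80400/40001; mL+mR=98500/40001 → advance +1; mR−mL=62300/40001 → turn +1·90°
n=2: pose=(-7,0,S); sL=25/26, sR=50/61; mL=25/52, mR=2825/1586; mL+mR=7175/3172 → advance +1; mR−mL=4125/3172 → turn +1·90°
n=3: pose=(-7,-1,E); sL=200/149, sR=200/193; mL=100/149, mR=68400/28757; mL+mR=87700/28757 → advance +1; mR−mL=49100/28757 → turn +1·90°
n=4: pose=(-6,-1,N); sL=100/81, sR=20/13; mL=50/81, mR=2920/1053; mL+mR=1190/351 → advance +1; mR−mL=2270/1053 → turn +1·90°
n=5: pose=(-6,0,W); sL=200/221, sR=200/181; mL=100/221, mR=80400/40001; mL+mR=98500/40001 → advance +1; mR−mL=62300/40001 → turn +1·90°
n=6: pose=(-7,0,S); sL=25/26, sR=50/61; mL=25/52, mR=2825/1586; mL+mR=7175/3172 → advance +1; mR−mL=4125/3172 → turn +1·90°
n=7: pose=(-7,-1,E); sL=200/149, sR=200/193; mL=100/149, mR=68400/28757; mL+mR=87700/28757 → advance +1; mR−mL=49100/28757 → turn +1·90°

0 100/81 20/13 50/81 2920/1053 -6 -1 N
1 200/221 200/181 100/221 80400/40001 -6 0 W
2 25/26 50/61 25/52 2825/1586 -7 0 S
3 200/149 200/193 100/149 68400/28757 -7 -1 E
4 100/81 20/13 50/81 2920/1053 -6 -1 N
5 200/221 200/181 100/221 80400/40001 -6 0 W
6 25/26 50/61 25/52 2825/1586 -7 0 S
7 200/149 200/193 100/149 68400/28757 -7 -1 E
final -6 -1 N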